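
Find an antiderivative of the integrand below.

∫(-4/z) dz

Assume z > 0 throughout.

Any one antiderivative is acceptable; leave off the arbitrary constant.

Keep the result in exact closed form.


Answer: -4*log(z).


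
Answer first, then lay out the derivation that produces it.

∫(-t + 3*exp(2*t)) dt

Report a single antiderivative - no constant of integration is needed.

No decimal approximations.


The answer is -t**2/2 + 3*exp(2*t)/2.
Step 1. Rewrite: now ∫(-t) dt + ∫(3*exp(2*t)) dt.
Step 2. Evaluate the standard form: now -t**2/2 + ∫(3*exp(2*t)) dt.
Step 3. Evaluate the standard form: now -t**2/2 + 3*exp(2*t)/2.
Answer: -t**2/2 + 3*exp(2*t)/2.


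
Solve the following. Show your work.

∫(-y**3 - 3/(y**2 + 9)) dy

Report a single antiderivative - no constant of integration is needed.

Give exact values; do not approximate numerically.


Step 1. Rewrite: now ∫(-y**3) dy + ∫(-3/(y**2 + 9)) dy.
Step 2. Evaluate the standard form: now -y**4/4 + ∫(-3/(y**2 + 9)) dy.
Step 3. Evaluate the standard form: now -y**4/4 - atan(y/3).
Answer: -y**4/4 - atan(y/3).


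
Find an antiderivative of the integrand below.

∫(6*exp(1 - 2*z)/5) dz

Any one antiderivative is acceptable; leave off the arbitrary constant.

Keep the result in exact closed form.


Answer: -3*exp(1 - 2*z)/5.


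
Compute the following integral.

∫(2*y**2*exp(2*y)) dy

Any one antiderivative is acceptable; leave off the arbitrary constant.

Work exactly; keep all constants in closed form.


Answer: y**2*exp(2*y) - y*exp(2*y) + exp(2*y)/2.


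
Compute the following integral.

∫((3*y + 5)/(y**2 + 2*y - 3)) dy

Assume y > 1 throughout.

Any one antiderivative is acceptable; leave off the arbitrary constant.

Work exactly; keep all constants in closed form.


Answer: 2*log(y - 1) + log(y + 3).


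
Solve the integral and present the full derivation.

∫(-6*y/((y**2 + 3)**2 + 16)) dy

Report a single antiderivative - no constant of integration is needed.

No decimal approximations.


Step 1. Substitute u = y**2 + 3, turning ∫(-6*y/((y**2 + 3)**2 + 16)) dy into ∫(-3/(u**2 + 16)) du: now ∫(-3/(u**2 + 16)) du.
Step 2. Evaluate the standard form: now -3*atan(u/4)/4.
Step 3. Substitute back u = y**2 + 3: now -3*atan(y**2/4 + 3/4)/4.
Answer: -3*atan(y**2/4 + 3/4)/4.


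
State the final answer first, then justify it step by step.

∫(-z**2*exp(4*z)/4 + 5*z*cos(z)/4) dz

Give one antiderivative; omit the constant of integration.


The answer is -z**2*exp(4*z)/16 + z*exp(4*z)/32 + 5*z*sin(z)/4 - exp(4*z)/128 + 5*cos(z)/4.
Step 1. Rewrite: now ∫(5*z*cos(z)/4) dz + ∫(-z**2*exp(4*z)/4) dz.
Step 2. Integrate ∫(5*z*cos(z)/4) dz by parts with u = z, dv = (5*cos(z)/4) dz, so v = 5*sin(z)/4: now 5*z*sin(z)/4 + ∫(-z**2*exp(4*z)/4) dz + ∫(-5*sin(z)/4) dz.
Step 3. Evaluate the standard form: now 5*z*sin(z)/4 + 5*cos(z)/4 + ∫(-z**2*exp(4*z)/4) dz.
Step 4. Integrate ∫(-z**2*exp(4*z)/4) dz by parts with u = z**2, dv = (-exp(4*z)/4) dz, so v = -exp(4*z)/16: now -z**2*exp(4*z)/16 + 5*z*sin(z)/4 + 5*cos(z)/4 + ∫(z*exp(4*z)/8) dz.
Step 5. Integrate ∫(z*exp(4*z)/8) dz by parts with u = z, dv = (exp(4*z)/8) dz, so v = exp(4*z)/32: now -z**2*exp(4*z)/16 + z*exp(4*z)/32 + 5*z*sin(z)/4 + 5*cos(z)/4 + ∫(-exp(4*z)/32) dz.
Step 6. Evaluate the standard form: now -z**2*exp(4*z)/16 + z*exp(4*z)/32 + 5*z*sin(z)/4 - exp(4*z)/128 + 5*cos(z)/4.
Answer: -z**2*exp(4*z)/16 + z*exp(4*z)/32 + 5*z*sin(z)/4 - exp(4*z)/128 + 5*cos(z)/4.


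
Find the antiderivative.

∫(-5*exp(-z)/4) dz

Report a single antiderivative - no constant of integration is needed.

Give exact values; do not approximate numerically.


Answer: 5*exp(-z)/4.


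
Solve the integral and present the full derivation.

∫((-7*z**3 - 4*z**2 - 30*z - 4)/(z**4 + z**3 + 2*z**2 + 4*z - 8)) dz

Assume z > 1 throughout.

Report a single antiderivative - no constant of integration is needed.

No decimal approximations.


Step 1. Decompose ∫((-7*z**3 - 4*z**2 - 30*z - 4)/(z**4 + z**3 + 2*z**2 + 4*z - 8)) dz by partial fractions, (-7*z**3 - 4*z**2 - 30*z - 4)/(z**4 + z**3 + 2*z**2 + 4*z - 8) = -2/(z**2 + 4) - 4/(z + 2) - 3/(z - 1): now ∫(-3/(z - 1)) dz + ∫(-4/(z + 2)) dz + ∫(-2/(z**2 + 4)) dz.
Step 2. Evaluate the standard form [assuming z > 1]: now -3*log(z - 1) + ∫(-4/(z + 2)) dz + ∫(-2/(z**2 + 4)) dz.
Step 3. Evaluate the standard form [assuming z > -2]: now -3*log(z - 1) - 4*log(z + 2) + ∫(-2/(z**2 + 4)) dz.
Step 4. Evaluate the standard form: now -3*log(z - 1) - 4*log(z + 2) - atan(z/2).
Answer: -3*log(z - 1) - 4*log(z + 2) - atan(z/2).


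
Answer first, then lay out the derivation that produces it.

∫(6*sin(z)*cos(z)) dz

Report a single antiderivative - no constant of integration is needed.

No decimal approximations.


The answer is 3*sin(z)**2.
Step 1. Substitute u = sin(z), turning ∫(6*sin(z)*cos(z)) dz into ∫(6*u) du: now ∫(6*u) du.
Step 2. Evaluate the standard form: now 3*u**2.
Step 3. Substitute back u = sin(z): now 3*sin(z)**2.
Answer: 3*sin(z)**2.


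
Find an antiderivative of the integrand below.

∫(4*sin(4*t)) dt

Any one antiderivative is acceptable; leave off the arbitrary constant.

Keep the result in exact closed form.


Answer: -cos(4*t).


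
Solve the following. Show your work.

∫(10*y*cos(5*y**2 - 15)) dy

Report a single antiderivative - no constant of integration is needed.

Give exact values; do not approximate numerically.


Step 1. Substitute u = y**2 - 3, turning ∫(10*y*cos(5*y**2 - 15)) dy into ∫(5*cos(5*u)) du: now ∫(5*cos(5*u)) du.
Step 2. Evaluate the standard form: now sin(5*u).
Step 3. Substitute back u = y**2 - 3: now sin(5*y**2 - 15).
Answer: sin(5*y**2 - 15).


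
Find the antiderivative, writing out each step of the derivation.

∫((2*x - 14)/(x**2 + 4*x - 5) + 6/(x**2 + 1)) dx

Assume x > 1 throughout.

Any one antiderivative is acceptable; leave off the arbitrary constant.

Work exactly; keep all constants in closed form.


Step 1. Rewrite: now ∫((2*x - 14)/(x**2 + 4*x - 5)) dx + ∫(6/(x**2 + 1)) dx.
Step 2. Evaluate the standard form: now 6*atan(x) + ∫((2*x - 14)/(x**2 + 4*x - 5)) dx.
Step 3. Decompose ∫((2*x - 14)/(x**2 + 4*x - 5)) dx by partial fractions, (2*x - 14)/(x**2 + 4*x - 5) = 4/(x + 5) - 2/(x - 1): now 6*atan(x) + ∫(-2/(x - 1)) dx + ∫(4/(x + 5)) dx.
Step 4. Evaluate the standard form [assuming x > -5]: now 4*log(x + 5) + 6*atan(x) + ∫(-2/(x - 1)) dx.
Step 5. Evaluate the standard form [assuming x > 1]: now -2*log(x - 1) + 4*log(x + 5) + 6*atan(x).
Answer: -2*log(x - 1) + 4*log(x + 5) + 6*atan(x).


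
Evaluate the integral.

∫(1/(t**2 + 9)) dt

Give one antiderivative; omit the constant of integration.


Answer: atan(t/3)/3.


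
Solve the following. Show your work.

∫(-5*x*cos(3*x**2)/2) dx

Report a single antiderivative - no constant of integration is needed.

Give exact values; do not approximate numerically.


Step 1. Substitute u = x**2, turning ∫(-5*x*cos(3*x**2)/2) dx into ∫(-5*cos(3*u)/4) du: now ∫(-5*cos(3*u)/4) du.
Step 2. Evaluate the standard form: now -5*sin(3*u)/12.
Step 3. Substitute back u = x**2: now -5*sin(3*x**2)/12.
Answer: -5*sin(3*x**2)/12.


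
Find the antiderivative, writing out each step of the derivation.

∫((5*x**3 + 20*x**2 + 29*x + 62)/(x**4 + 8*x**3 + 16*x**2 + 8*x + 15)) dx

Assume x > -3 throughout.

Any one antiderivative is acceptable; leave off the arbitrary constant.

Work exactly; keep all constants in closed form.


Step 1. Decompose ∫((5*x**3 + 20*x**2 + 29*x + 62)/(x**4 + 8*x**3 + 16*x**2 + 8*x + 15)) dx by partial fractions, (5*x**3 + 20*x**2 + 29*x + 62)/(x**4 + 8*x**3 + 16*x**2 + 8*x + 15) = 3/(x**2 + 1) + 4/(x + 5) + 1/(x + 3): now ∫(1/(x + 3)) dx + ∫(4/(x + 5)) dx + ∫(3/(x**2 + 1)) dx.
Step 2. Evaluate the standard form [assuming x > -5]: now 4*log(x + 5) + ∫(1/(x + 3)) dx + ∫(3/(x**2 + 1)) dx.
Step 3. Evaluate the standard form [assuming x > -3]: now log(x + 3) + 4*log(x + 5) + ∫(3/(x**2 + 1)) dx.
Step 4. Evaluate the standard form: now log(x + 3) + 4*log(x + 5) + 3*atan(x).
Answer: log(x + 3) + 4*log(x + 5) + 3*atan(x).


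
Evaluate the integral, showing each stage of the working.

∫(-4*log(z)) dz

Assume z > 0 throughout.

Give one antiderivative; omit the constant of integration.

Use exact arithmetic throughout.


Step 1. Integrate ∫(-4*log(z)) dz by parts with u = log(z), dv = (-4) dz, so v = -4*z [assuming z > 0]: now -4*z*log(z) + ∫(4) dz.
Step 2. Evaluate the standard form: now -4*z*log(z) + 4*z.
Answer: -4*z*log(z) + 4*z.


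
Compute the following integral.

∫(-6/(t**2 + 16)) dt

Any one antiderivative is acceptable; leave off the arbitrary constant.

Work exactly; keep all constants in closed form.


Answer: -3*atan(t/4)/2.


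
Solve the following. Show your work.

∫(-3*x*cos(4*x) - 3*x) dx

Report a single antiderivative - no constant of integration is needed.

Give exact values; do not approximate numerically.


Step 1. Rewrite: now ∫(-3*x) dx + ∫(-3*x*cos(4*x)) dx.
Step 2. Integrate ∫(-3*x*cos(4*x)) dx by parts with u = x, dv = (-3*cos(4*x)) dx, so v = -3*sin(4*x)/4: now -3*x*sin(4*x)/4 + ∫(-3*x) dx + ∫(3*sin(4*x)/4) dx.
Step 3. Evaluate the standard form: now -3*x*sin(4*x)/4 - 3*cos(4*x)/16 + ∫(-3*x) dx.
Step 4. Evaluate the standard form: now -3*x**2/2 - 3*x*sin(4*x)/4 - 3*cos(4*x)/16.
Answer: -3*x**2/2 - 3*x*sin(4*x)/4 - 3*cos(4*x)/16.


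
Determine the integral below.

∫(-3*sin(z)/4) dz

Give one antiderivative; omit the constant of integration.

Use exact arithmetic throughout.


Answer: 3*cos(z)/4.


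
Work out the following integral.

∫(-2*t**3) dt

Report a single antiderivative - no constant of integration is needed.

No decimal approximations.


Answer: -t**4/2.


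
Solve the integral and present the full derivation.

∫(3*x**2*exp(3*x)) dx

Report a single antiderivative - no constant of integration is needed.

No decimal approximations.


Step 1. Integrate ∫(3*x**2*exp(3*x)) dx by parts with u = x**2, dv = (3*exp(3*x)) dx, so v = exp(3*x): now x**2*exp(3*x) + ∫(-2*x*exp(3*x)) dx.
Step 2. Integrate ∫(-2*x*exp(3*x)) dx by parts with u = x, dv = (-2*exp(3*x)) dx, so v = -2*exp(3*x)/3: now x**2*exp(3*x) - 2*x*exp(3*x)/3 + ∫(2*exp(3*x)/3) dx.
Step 3. Evaluate the standard form: now x**2*exp(3*x) - 2*x*exp(3*x)/3 + 2*exp(3*x)/9.
Answer: x**2*exp(3*x) - 2*x*exp(3*x)/3 + 2*exp(3*x)/9.


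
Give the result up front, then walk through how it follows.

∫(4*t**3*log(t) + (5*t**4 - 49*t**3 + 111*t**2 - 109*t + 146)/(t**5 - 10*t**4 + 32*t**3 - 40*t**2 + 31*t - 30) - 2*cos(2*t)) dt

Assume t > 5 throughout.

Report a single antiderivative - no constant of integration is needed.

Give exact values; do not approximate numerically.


The answer is t**4*log(t) - t**4/4 - 4*log(t - 5) + 5*log(t - 3) + 4*log(t - 2) - sin(2*t) - 2*atan(t).
Step 1. Rewrite: now ∫(4*t**3*log(t)) dt + ∫((5*t**4 - 49*t**3 + 111*t**2 - 109*t + 146)/(t**5 - 10*t**4 + 32*t**3 - 40*t**2 + 31*t - 30)) dt + ∫(-2*cos(2*t)) dt.
Step 2. Evaluate the standard form: now -sin(2*t) + ∫(4*t**3*log(t)) dt + ∫((5*t**4 - 49*t**3 + 111*t**2 - 109*t + 146)/(t**5 - 10*t**4 + 32*t**3 - 40*t**2 + 31*t - 30)) dt.
Step 3. Integrate ∫(4*t**3*log(t)) dt by parts with u = log(t), dv = (4*t**3) dt, so v = t**4 [assuming t > 0]: now t**4*log(t) - sin(2*t) + ∫(-t**3) dt + ∫((5*t**4 - 49*t**3 + 111*t**2 - 109*t + 146)/(t**5 - 10*t**4 + 32*t**3 - 40*t**2 + 31*t - 30)) dt.
Step 4. Evaluate the standard form: now t**4*log(t) - t**4/4 - sin(2*t) + ∫((5*t**4 - 49*t**3 + 111*t**2 - 109*t + 146)/(t**5 - 10*t**4 + 32*t**3 - 40*t**2 + 31*t - 30)) dt.
Step 5. Decompose ∫((5*t**4 - 49*t**3 + 111*t**2 - 109*t + 146)/(t**5 - 10*t**4 + 32*t**3 - 40*t**2 + 31*t - 30)) dt by partial fractions, (5*t**4 - 49*t**3 + 111*t**2 - 109*t + 146)/(t**5 - 10*t**4 + 32*t**3 - 40*t**2 + 31*t - 30) = -2/(t**2 + 1) + 4/(t - 2) + 5/(t - 3) - 4/(t - 5): now t**4*log(t) - t**4/4 - sin(2*t) + ∫(-4/(t - 5)) dt + ∫(5/(t - 3)) dt + ∫(4/(t - 2)) dt + ∫(-2/(t**2 + 1)) dt.
Step 6. Evaluate the standard form [assuming t > 3]: now t**4*log(t) - t**4/4 + 5*log(t - 3) - sin(2*t) + ∫(-4/(t - 5)) dt + ∫(4/(t - 2)) dt + ∫(-2/(t**2 + 1)) dt.
Step 7. Evaluate the standard form [assuming t > 5]: now t**4*log(t) - t**4/4 - 4*log(t - 5) + 5*log(t - 3) - sin(2*t) + ∫(4/(t - 2)) dt + ∫(-2/(t**2 + 1)) dt.
Step 8. Evaluate the standard form [assuming t > 2]: now t**4*log(t) - t**4/4 - 4*log(t - 5) + 5*log(t - 3) + 4*log(t - 2) - sin(2*t) + ∫(-2/(t**2 + 1)) dt.
Step 9. Evaluate the standard form: now t**4*log(t) - t**4/4 - 4*log(t - 5) + 5*log(t - 3) + 4*log(t - 2) - sin(2*t) - 2*atan(t).
Answer: t**4*log(t) - t**4/4 - 4*log(t - 5) + 5*log(t - 3) + 4*log(t - 2) - sin(2*t) - 2*atan(t).


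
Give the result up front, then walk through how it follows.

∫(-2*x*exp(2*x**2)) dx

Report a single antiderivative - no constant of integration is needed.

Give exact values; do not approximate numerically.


The answer is -exp(2*x**2)/2.
Step 1. Substitute u = x**2, turning ∫(-2*x*exp(2*x**2)) dx into ∫(-exp(2*u)) du: now ∫(-exp(2*u)) du.
Step 2. Evaluate the standard form: now -exp(2*u)/2.
Step 3. Substitute back u = x**2: now -exp(2*x**2)/2.
Answer: -exp(2*x**2)/2.


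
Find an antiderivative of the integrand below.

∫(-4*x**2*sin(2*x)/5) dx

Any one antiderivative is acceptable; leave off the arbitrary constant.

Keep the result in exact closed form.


Answer: 2*x**2*cos(2*x)/5 - 2*x*sin(2*x)/5 - cos(2*x)/5.


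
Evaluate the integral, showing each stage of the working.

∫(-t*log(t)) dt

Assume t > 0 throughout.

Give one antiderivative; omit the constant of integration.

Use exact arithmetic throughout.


Step 1. Integrate ∫(-t*log(t)) dt by parts with u = log(t), dv = (-t) dt, so v = -t**2/2 [assuming t > 0]: now -t**2*log(t)/2 + ∫(t/2) dt.
Step 2. Evaluate the standard form: now -t**2*log(t)/2 + t**2/4.
Answer: -t**2*log(t)/2 + t**2/4.


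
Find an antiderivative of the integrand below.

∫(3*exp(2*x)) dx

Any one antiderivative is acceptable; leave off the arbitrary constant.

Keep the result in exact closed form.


Answer: 3*exp(2*x)/2.


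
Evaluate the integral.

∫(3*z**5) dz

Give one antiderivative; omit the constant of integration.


Answer: z**6/2.


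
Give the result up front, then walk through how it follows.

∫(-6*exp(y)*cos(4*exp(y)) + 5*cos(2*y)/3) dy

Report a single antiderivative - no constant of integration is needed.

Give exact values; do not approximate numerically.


The answer is 5*sin(2*y)/6 - 3*sin(4*exp(y))/2.
Step 1. Rewrite: now ∫(-6*exp(y)*cos(4*exp(y))) dy + ∫(5*cos(2*y)/3) dy.
Step 2. Substitute u = exp(y), turning ∫(-6*exp(y)*cos(4*exp(y))) dy into ∫(-6*cos(4*u)) du: now ∫(-6*cos(4*u)) du + ∫(5*cos(2*y)/3) dy.
Step 3. Evaluate the standard form: now -3*sin(4*u)/2 + ∫(5*cos(2*y)/3) dy.
Step 4. Substitute back u = exp(y): now -3*sin(4*exp(y))/2 + ∫(5*cos(2*y)/3) dy.
Step 5. Evaluate the standard form: now 5*sin(2*y)/6 - 3*sin(4*exp(y))/2.
Answer: 5*sin(2*y)/6 - 3*sin(4*exp(y))/2.


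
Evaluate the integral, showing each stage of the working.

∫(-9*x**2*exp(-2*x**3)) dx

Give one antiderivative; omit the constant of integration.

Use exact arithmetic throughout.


Step 1. Substitute u = x**3, turning ∫(-9*x**2*exp(-2*x**3)) dx into ∫(-3*exp(-2*u)) du: now ∫(-3*exp(-2*u)) du.
Step 2. Evaluate the standard form: now 3*exp(-2*u)/2.
Step 3. Substitute back u = x**3: now 3*exp(-2*x**3)/2.
Answer: 3*exp(-2*x**3)/2.


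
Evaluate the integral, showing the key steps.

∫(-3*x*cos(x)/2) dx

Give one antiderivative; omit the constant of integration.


Step 1. Integrate ∫(-3*x*cos(x)/2) dx by parts with u = x, dv = (-3*cos(x)/2) dx, so v = -3*sin(x)/2: now -3*x*sin(x)/2 + ∫(3*sin(x)/2) dx.
Step 2. Evaluate the standard form: now -3*x*sin(x)/2 - 3*cos(x)/2.
Answer: -3*x*sin(x)/2 - 3*cos(x)/2.


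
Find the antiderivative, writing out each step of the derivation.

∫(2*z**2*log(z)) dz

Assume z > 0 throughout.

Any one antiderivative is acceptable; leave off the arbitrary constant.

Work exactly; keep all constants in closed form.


Step 1. Integrate ∫(2*z**2*log(z)) dz by parts with u = log(z), dv = (2*z**2) dz, so v = 2*z**3/3 [assuming z > 0]: now 2*z**3*log(z)/3 + ∫(-2*z**2/3) dz.
Step 2. Evaluate the standard form: now 2*z**3*log(z)/3 - 2*z**3/9.
Answer: 2*z**3*log(z)/3 - 2*z**3/9.


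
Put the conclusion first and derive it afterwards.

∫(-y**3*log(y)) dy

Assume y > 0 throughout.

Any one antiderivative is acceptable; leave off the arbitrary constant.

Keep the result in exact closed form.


The answer is -y**4*log(y)/4 + y**4/16.
Step 1. Integrate ∫(-y**3*log(y)) dy by parts with u = log(y), dv = (-y**3) dy, so v = -y**4/4 [assuming y > 0]: now -y**4*log(y)/4 + ∫(y**3/4) dy.
Step 2. Evaluate the standard form: now -y**4*log(y)/4 + y**4/16.
Answer: -y**4*log(y)/4 + y**4/16.


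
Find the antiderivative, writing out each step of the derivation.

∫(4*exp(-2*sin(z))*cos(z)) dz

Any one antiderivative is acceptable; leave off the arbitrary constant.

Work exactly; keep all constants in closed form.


Step 1. Substitute u = sin(z), turning ∫(4*exp(-2*sin(z))*cos(z)) dz into ∫(4*exp(-2*u)) du: now ∫(4*exp(-2*u)) du.
Step 2. Evaluate the standard form: now -2*exp(-2*u).
Step 3. Substitute back u = sin(z): now -2*exp(-2*sin(z)).
Answer: -2*exp(-2*sin(z)).


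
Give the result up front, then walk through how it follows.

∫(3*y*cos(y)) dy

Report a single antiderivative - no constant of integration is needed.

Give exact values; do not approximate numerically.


The answer is 3*y*sin(y) + 3*cos(y).
Step 1. Integrate ∫(3*y*cos(y)) dy by parts with u = y, dv = (3*cos(y)) dy, so v = 3*sin(y): now 3*y*sin(y) + ∫(-3*sin(y)) dy.
Step 2. Evaluate the standard form: now 3*y*sin(y) + 3*cos(y).
Answer: 3*y*sin(y) + 3*cos(y).


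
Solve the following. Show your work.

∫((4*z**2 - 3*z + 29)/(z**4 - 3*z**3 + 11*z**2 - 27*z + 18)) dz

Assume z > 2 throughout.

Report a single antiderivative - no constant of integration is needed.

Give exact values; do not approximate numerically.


Step 1. Decompose ∫((4*z**2 - 3*z + 29)/(z**4 - 3*z**3 + 11*z**2 - 27*z + 18)) dz by partial fractions, (4*z**2 - 3*z + 29)/(z**4 - 3*z**3 + 11*z**2 - 27*z + 18) = 1/(z**2 + 9) - 3/(z - 1) + 3/(z - 2): now ∫(3/(z - 2)) dz + ∫(-3/(z - 1)) dz + ∫(1/(z**2 + 9)) dz.
Step 2. Evaluate the standard form [assuming z > 2]: now 3*log(z - 2) + ∫(-3/(z - 1)) dz + ∫(1/(z**2 + 9)) dz.
Step 3. Evaluate the standard form [assuming z > 1]: now 3*log(z - 2) - 3*log(z - 1) + ∫(1/(z**2 + 9)) dz.
Step 4. Evaluate the standard form: now 3*log(z - 2) - 3*log(z - 1) + atan(z/3)/3.
Answer: 3*log(z - 2) - 3*log(z - 1) + atan(z/3)/3.


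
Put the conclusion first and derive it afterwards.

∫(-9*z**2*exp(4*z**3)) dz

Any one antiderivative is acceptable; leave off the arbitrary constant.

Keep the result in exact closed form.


The answer is -3*exp(4*z**3)/4.
Step 1. Substitute u = z**3, turning ∫(-9*z**2*exp(4*z**3)) dz into ∫(-3*exp(4*u)) du: now ∫(-3*exp(4*u)) du.
Step 2. Evaluate the standard form: now -3*exp(4*u)/4.
Step 3. Substitute back u = z**3: now -3*exp(4*z**3)/4.
Answer: -3*exp(4*z**3)/4.


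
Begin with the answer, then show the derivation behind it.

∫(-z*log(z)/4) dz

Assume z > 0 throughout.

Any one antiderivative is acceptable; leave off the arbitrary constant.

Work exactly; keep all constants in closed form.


The answer is -z**2*log(z)/8 + z**2/16.
Step 1. Integrate ∫(-z*log(z)/4) dz by parts with u = log(z), dv = (-z/4) dz, so v = -z**2/8 [assuming z > 0]: now -z**2*log(z)/8 + ∫(z/8) dz.
Step 2. Evaluate the standard form: now -z**2*log(z)/8 + z**2/16.
Answer: -z**2*log(z)/8 + z**2/16.


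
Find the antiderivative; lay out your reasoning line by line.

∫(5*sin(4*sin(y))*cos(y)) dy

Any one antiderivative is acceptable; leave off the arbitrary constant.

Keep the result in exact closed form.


Step 1. Substitute u = sin(y), turning ∫(5*sin(4*sin(y))*cos(y)) dy into ∫(5*sin(4*u)) du: now ∫(5*sin(4*u)) du.
Step 2. Evaluate the standard form: now -5*cos(4*u)/4.
Step 3. Substitute back u = sin(y): now -5*cos(4*sin(y))/4.
Answer: -5*cos(4*sin(y))/4.


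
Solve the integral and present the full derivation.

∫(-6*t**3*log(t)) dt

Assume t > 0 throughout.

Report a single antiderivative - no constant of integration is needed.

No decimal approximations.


Step 1. Integrate ∫(-6*t**3*log(t)) dt by parts with u = log(t), dv = (-6*t**3) dt, so v = -3*t**4/2 [assuming t > 0]: now -3*t**4*log(t)/2 + ∫(3*t**3/2) dt.
Step 2. Evaluate the standard form: now -3*t**4*log(t)/2 + 3*t**4/8.
Answer: -3*t**4*log(t)/2 + 3*t**4/8.


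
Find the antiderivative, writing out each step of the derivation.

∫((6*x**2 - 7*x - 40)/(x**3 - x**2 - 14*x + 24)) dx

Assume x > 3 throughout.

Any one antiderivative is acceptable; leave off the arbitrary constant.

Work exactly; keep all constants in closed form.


Step 1. Decompose ∫((6*x**2 - 7*x - 40)/(x**3 - x**2 - 14*x + 24)) dx by partial fractions, (6*x**2 - 7*x - 40)/(x**3 - x**2 - 14*x + 24) = 2/(x + 4) + 5/(x - 2) - 1/(x - 3): now ∫(-1/(x - 3)) dx + ∫(5/(x - 2)) dx + ∫(2/(x + 4)) dx.
Step 2. Evaluate the standard form [assuming x > -4]: now 2*log(x + 4) + ∫(-1/(x - 3)) dx + ∫(5/(x - 2)) dx.
Step 3. Evaluate the standard form [assuming x > 2]: now 5*log(x - 2) + 2*log(x + 4) + ∫(-1/(x - 3)) dx.
Step 4. Evaluate the standard form [assuming x > 3]: now -log(x - 3) + 5*log(x - 2) + 2*log(x + 4).
Answer: -log(x - 3) + 5*log(x - 2) + 2*log(x + 4).


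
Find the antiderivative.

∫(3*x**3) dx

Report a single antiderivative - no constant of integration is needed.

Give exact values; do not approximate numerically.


Answer: 3*x**4/4.


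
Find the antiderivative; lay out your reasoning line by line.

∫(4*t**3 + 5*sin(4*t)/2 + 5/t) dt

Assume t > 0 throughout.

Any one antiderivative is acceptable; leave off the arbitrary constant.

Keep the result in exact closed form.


Step 1. Rewrite: now ∫(5/t) dt + ∫(4*t**3) dt + ∫(5*sin(4*t)/2) dt.
Step 2. Evaluate the standard form: now t**4 + ∫(5/t) dt + ∫(5*sin(4*t)/2) dt.
Step 3. Evaluate the standard form [assuming t > 0]: now t**4 + 5*log(t) + ∫(5*sin(4*t)/2) dt.
Step 4. Evaluate the standard form: now t**4 + 5*log(t) - 5*cos(4*t)/8.
Answer: t**4 + 5*log(t) - 5*cos(4*t)/8.


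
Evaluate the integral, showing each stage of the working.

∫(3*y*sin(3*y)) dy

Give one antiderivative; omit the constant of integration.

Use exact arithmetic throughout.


Step 1. Integrate ∫(3*y*sin(3*y)) dy by parts with u = y, dv = (3*sin(3*y)) dy, so v = -cos(3*y): now -y*cos(3*y) + ∫(cos(3*y)) dy.
Step 2. Evaluate the standard form: now -y*cos(3*y) + sin(3*y)/3.
Answer: -y*cos(3*y) + sin(3*y)/3.


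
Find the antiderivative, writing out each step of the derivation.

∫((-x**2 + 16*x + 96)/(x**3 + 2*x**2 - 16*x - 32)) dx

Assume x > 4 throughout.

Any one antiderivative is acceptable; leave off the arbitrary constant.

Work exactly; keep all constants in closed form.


Step 1. Decompose ∫((-x**2 + 16*x + 96)/(x**3 + 2*x**2 - 16*x - 32)) dx by partial fractions, (-x**2 + 16*x + 96)/(x**3 + 2*x**2 - 16*x - 32) = 1/(x + 4) - 5/(x + 2) + 3/(x - 4): now ∫(3/(x - 4)) dx + ∫(-5/(x + 2)) dx + ∫(1/(x + 4)) dx.
Step 2. Evaluate the standard form [assuming x > -2]: now -5*log(x + 2) + ∫(3/(x - 4)) dx + ∫(1/(x + 4)) dx.
Step 3. Evaluate the standard form [assuming x > 4]: now 3*log(x - 4) - 5*log(x + 2) + ∫(1/(x + 4)) dx.
Step 4. Evaluate the standard form [assuming x > -4]: now 3*log(x - 4) - 5*log(x + 2) + log(x + 4).
Answer: 3*log(x - 4) - 5*log(x + 2) + log(x + 4).


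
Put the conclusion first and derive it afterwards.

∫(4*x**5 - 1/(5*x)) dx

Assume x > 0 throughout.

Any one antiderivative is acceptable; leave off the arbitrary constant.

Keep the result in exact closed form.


The answer is 2*x**6/3 - log(x)/5.
Step 1. Rewrite: now ∫(-1/(5*x)) dx + ∫(4*x**5) dx.
Step 2. Evaluate the standard form [assuming x > 0]: now -log(x)/5 + ∫(4*x**5) dx.
Step 3. Evaluate the standard form: now 2*x**6/3 - log(x)/5.
Answer: 2*x**6/3 - log(x)/5.


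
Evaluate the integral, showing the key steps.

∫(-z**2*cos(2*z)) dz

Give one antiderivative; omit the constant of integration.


Step 1. Integrate ∫(-z**2*cos(2*z)) dz by parts with u = z**2, dv = (-cos(2*z)) dz, so v = -sin(2*z)/2: now -z**2*sin(2*z)/2 + ∫(z*sin(2*z)) dz.
Step 2. Integrate ∫(z*sin(2*z)) dz by parts with u = z, dv = (sin(2*z)) dz, so v = -cos(2*z)/2: now -z**2*sin(2*z)/2 - z*cos(2*z)/2 + ∫(cos(2*z)/2) dz.
Step 3. Evaluate the standard form: now -z**2*sin(2*z)/2 - z*cos(2*z)/2 + sin(2*z)/4.
Answer: -z**2*sin(2*z)/2 - z*cos(2*z)/2 + sin(2*z)/4.


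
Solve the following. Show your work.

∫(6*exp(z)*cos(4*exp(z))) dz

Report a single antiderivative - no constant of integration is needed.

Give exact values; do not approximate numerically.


Step 1. Substitute u = exp(z), turning ∫(6*exp(z)*cos(4*exp(z))) dz into ∫(6*cos(4*u)) du: now ∫(6*cos(4*u)) du.
Step 2. Evaluate the standard form: now 3*sin(4*u)/2.
Step 3. Substitute back u = exp(z): now 3*sin(4*exp(z))/2.
Answer: 3*sin(4*exp(z))/2.


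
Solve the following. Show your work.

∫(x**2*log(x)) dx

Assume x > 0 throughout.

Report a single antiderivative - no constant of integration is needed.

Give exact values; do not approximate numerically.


Step 1. Integrate ∫(x**2*log(x)) dx by parts with u = log(x), dv = (x**2) dx, so v = x**3/3 [assuming x > 0]: now x**3*log(x)/3 + ∫(-x**2/3) dx.
Step 2. Evaluate the standard form: now x**3*log(x)/3 - x**3/9.
Answer: x**3*log(x)/3 - x**3/9.


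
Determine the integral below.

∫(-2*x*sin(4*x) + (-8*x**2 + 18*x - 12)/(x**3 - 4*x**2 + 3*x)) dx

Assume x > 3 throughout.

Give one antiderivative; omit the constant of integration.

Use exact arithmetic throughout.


Answer: x*cos(4*x)/2 - 4*log(x) - 5*log(x - 3) + log(x - 1) - sin(4*x)/8.


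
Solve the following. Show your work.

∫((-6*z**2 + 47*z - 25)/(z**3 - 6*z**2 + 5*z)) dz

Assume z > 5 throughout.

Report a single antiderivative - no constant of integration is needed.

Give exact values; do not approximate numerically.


Step 1. Decompose ∫((-6*z**2 + 47*z - 25)/(z**3 - 6*z**2 + 5*z)) dz by partial fractions, (-6*z**2 + 47*z - 25)/(z**3 - 6*z**2 + 5*z) = -4/(z - 1) + 3/(z - 5) - 5/z: now ∫(-5/z) dz + ∫(3/(z - 5)) dz + ∫(-4/(z - 1)) dz.
Step 2. Evaluate the standard form [assuming z > 0]: now -5*log(z) + ∫(3/(z - 5)) dz + ∫(-4/(z - 1)) dz.
Step 3. Evaluate the standard form [assuming z > 1]: now -5*log(z) - 4*log(z - 1) + ∫(3/(z - 5)) dz.
Step 4. Evaluate the standard form [assuming z > 5]: now -5*log(z) + 3*log(z - 5) - 4*log(z - 1).
Answer: -5*log(z) + 3*log(z - 5) - 4*log(z - 1).


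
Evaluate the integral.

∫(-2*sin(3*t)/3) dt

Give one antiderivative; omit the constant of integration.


Answer: 2*cos(3*t)/9.


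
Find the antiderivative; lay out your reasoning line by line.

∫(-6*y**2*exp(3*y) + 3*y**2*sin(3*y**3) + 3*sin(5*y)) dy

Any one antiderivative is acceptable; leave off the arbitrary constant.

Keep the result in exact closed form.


Step 1. Rewrite: now ∫(-6*y**2*exp(3*y)) dy + ∫(3*y**2*sin(3*y**3)) dy + ∫(3*sin(5*y)) dy.
Step 2. Substitute u = y**3, turning ∫(3*y**2*sin(3*y**3)) dy into ∫(sin(3*u)) du: now ∫(-6*y**2*exp(3*y)) dy + ∫(sin(3*u)) du + ∫(3*sin(5*y)) dy.
Step 3. Evaluate the standard form: now -cos(3*u)/3 + ∫(-6*y**2*exp(3*y)) dy + ∫(3*sin(5*y)) dy.
Step 4. Substitute back u = y**3: now -cos(3*y**3)/3 + ∫(-6*y**2*exp(3*y)) dy + ∫(3*sin(5*y)) dy.
Step 5. Evaluate the standard form: now -3*cos(5*y)/5 - cos(3*y**3)/3 + ∫(-6*y**2*exp(3*y)) dy.
Step 6. Integrate ∫(-6*y**2*exp(3*y)) dy by parts with u = y**2, dv = (-6*exp(3*y)) dy, so v = -2*exp(3*y): now -2*y**2*exp(3*y) - 3*cos(5*y)/5 - cos(3*y**3)/3 + ∫(4*y*exp(3*y)) dy.
Step 7. Integrate ∫(4*y*exp(3*y)) dy by parts with u = y, dv = (4*exp(3*y)) dy, so v = 4*exp(3*y)/3: now -2*y**2*exp(3*y) + 4*y*exp(3*y)/3 - 3*cos(5*y)/5 - cos(3*y**3)/3 + ∫(-4*exp(3*y)/3) dy.
Step 8. Evaluate the standard form: now -2*y**2*exp(3*y) + 4*y*exp(3*y)/3 - 4*exp(3*y)/9 - 3*cos(5*y)/5 - cos(3*y**3)/3.
Answer: -2*y**2*exp(3*y) + 4*y*exp(3*y)/3 - 4*exp(3*y)/9 - 3*cos(5*y)/5 - cos(3*y**3)/3.


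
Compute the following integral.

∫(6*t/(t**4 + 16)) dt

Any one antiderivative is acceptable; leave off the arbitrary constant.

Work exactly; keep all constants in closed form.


Answer: 3*atan(t**2/4)/4.


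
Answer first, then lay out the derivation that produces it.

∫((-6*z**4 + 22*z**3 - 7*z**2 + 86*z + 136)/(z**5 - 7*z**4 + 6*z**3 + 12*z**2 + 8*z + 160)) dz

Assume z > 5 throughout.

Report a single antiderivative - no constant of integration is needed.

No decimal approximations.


The answer is -3*log(z - 5) - 2*log(z - 4) - log(z + 2) + atan(z/2)/2.
Step 1. Decompose ∫((-6*z**4 + 22*z**3 - 7*z**2 + 86*z + 136)/(z**5 - 7*z**4 + 6*z**3 + 12*z**2 + 8*z + 160)) dz by partial fractions, (-6*z**4 + 22*z**3 - 7*z**2 + 86*z + 136)/(z**5 - 7*z**4 + 6*z**3 + 12*z**2 + 8*z + 160) = 1/(z**2 + 4) - 1/(z + 2) - 2/(z - 4) - 3/(z - 5): now ∫(-3/(z - 5)) dz + ∫(-2/(z - 4)) dz + ∫(-1/(z + 2)) dz + ∫(1/(z**2 + 4)) dz.
Step 2. Evaluate the standard form [assuming z > 5]: now -3*log(z - 5) + ∫(-2/(z - 4)) dz + ∫(-1/(z + 2)) dz + ∫(1/(z**2 + 4)) dz.
Step 3. Evaluate the standard form [assuming z > -2]: now -3*log(z - 5) - log(z + 2) + ∫(-2/(z - 4)) dz + ∫(1/(z**2 + 4)) dz.
Step 4. Evaluate the standard form [assuming z > 4]: now -3*log(z - 5) - 2*log(z - 4) - log(z + 2) + ∫(1/(z**2 + 4)) dz.
Step 5. Evaluate the standard form: now -3*log(z - 5) - 2*log(z - 4) - log(z + 2) + atan(z/2)/2.
Answer: -3*log(z - 5) - 2*log(z - 4) - log(z + 2) + atan(z/2)/2.


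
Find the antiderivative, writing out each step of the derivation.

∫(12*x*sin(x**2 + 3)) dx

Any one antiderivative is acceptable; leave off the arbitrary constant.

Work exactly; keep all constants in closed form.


Step 1. Substitute u = x**2 + 3, turning ∫(12*x*sin(x**2 + 3)) dx into ∫(6*sin(u)) du: now ∫(6*sin(u)) du.
Step 2. Evaluate the standard form: now -6*cos(u).
Step 3. Substitute back u = x**2 + 3: now -6*cos(x**2 + 3).
Answer: -6*cos(x**2 + 3).


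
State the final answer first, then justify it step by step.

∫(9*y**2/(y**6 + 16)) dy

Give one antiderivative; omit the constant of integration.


The answer is 3*atan(y**3/4)/4.
Step 1. Substitute u = y**3, turning ∫(9*y**2/(y**6 + 16)) dy into ∫(3/(u**2 + 16)) du: now ∫(3/(u**2 + 16)) du.
Step 2. Evaluate the standard form: now 3*atan(u/4)/4.
Step 3. Substitute back u = y**3: now 3*atan(y**3/4)/4.
Answer: 3*atan(y**3/4)/4.


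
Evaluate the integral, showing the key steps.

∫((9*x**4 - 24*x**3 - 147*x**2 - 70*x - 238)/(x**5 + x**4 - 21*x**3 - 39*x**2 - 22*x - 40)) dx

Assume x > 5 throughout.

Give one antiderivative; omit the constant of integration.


Step 1. Decompose ∫((9*x**4 - 24*x**3 - 147*x**2 - 70*x - 238)/(x**5 + x**4 - 21*x**3 - 39*x**2 - 22*x - 40)) dx by partial fractions, (9*x**4 - 24*x**3 - 147*x**2 - 70*x - 238)/(x**5 + x**4 - 21*x**3 - 39*x**2 - 22*x - 40) = 2/(x**2 + 1) + 5/(x + 4) + 5/(x + 2) - 1/(x - 5): now ∫(-1/(x - 5)) dx + ∫(5/(x + 2)) dx + ∫(5/(x + 4)) dx + ∫(2/(x**2 + 1)) dx.
Step 2. Evaluate the standard form [assuming x > 5]: now -log(x - 5) + ∫(5/(x + 2)) dx + ∫(5/(x + 4)) dx + ∫(2/(x**2 + 1)) dx.
Step 3. Evaluate the standard form [assuming x > -2]: now -log(x - 5) + 5*log(x + 2) + ∫(5/(x + 4)) dx + ∫(2/(x**2 + 1)) dx.
Step 4. Evaluate the standard form [assuming x > -4]: now -log(x - 5) + 5*log(x + 2) + 5*log(x + 4) + ∫(2/(x**2 + 1)) dx.
Step 5. Evaluate the standard form: now -log(x - 5) + 5*log(x + 2) + 5*log(x + 4) + 2*atan(x).
Answer: -log(x - 5) + 5*log(x + 2) + 5*log(x + 4) + 2*atan(x).


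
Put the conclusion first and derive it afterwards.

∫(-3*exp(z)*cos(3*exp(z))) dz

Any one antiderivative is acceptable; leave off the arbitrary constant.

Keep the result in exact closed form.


The answer is -sin(3*exp(z)).
Step 1. Substitute u = exp(z), turning ∫(-3*exp(z)*cos(3*exp(z))) dz into ∫(-3*cos(3*u)) du: now ∫(-3*cos(3*u)) du.
Step 2. Evaluate the standard form: now -sin(3*u).
Step 3. Substitute back u = exp(z): now -sin(3*exp(z)).
Answer: -sin(3*exp(z)).


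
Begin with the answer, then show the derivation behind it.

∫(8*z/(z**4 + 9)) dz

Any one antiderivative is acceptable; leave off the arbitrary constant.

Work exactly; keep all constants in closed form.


The answer is 4*atan(z**2/3)/3.
Step 1. Substitute u = z**2, turning ∫(8*z/(z**4 + 9)) dz into ∫(4/(u**2 + 9)) du: now ∫(4/(u**2 + 9)) du.
Step 2. Evaluate the standard form: now 4*atan(u/3)/3.
Step 3. Substitute back u = z**2: now 4*atan(z**2/3)/3.
Answer: 4*atan(z**2/3)/3.


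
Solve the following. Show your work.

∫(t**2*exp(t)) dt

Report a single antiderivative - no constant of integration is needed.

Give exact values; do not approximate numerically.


Step 1. Integrate ∫(t**2*exp(t)) dt by parts with u = t**2, dv = (exp(t)) dt, so v = exp(t): now t**2*exp(t) + ∫(-2*t*exp(t)) dt.
Step 2. Integrate ∫(-2*t*exp(t)) dt by parts with u = t, dv = (-2*exp(t)) dt, so v = -2*exp(t): now t**2*exp(t) - 2*t*exp(t) + ∫(2*exp(t)) dt.
Step 3. Evaluate the standard form: now t**2*exp(t) - 2*t*exp(t) + 2*exp(t).
Answer: t**2*exp(t) - 2*t*exp(t) + 2*exp(t).


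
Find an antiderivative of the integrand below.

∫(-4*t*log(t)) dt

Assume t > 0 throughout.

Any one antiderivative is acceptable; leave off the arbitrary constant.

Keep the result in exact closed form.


Answer: -2*t**2*log(t) + t**2.


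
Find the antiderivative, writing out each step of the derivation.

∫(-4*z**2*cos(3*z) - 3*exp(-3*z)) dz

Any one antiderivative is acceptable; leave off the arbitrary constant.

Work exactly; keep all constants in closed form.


Step 1. Rewrite: now ∫(-4*z**2*cos(3*z)) dz + ∫(-3*exp(-3*z)) dz.
Step 2. Integrate ∫(-4*z**2*cos(3*z)) dz by parts with u = z**2, dv = (-4*cos(3*z)) dz, so v = -4*sin(3*z)/3: now -4*z**2*sin(3*z)/3 + ∫(8*z*sin(3*z)/3) dz + ∫(-3*exp(-3*z)) dz.
Step 3. Integrate ∫(8*z*sin(3*z)/3) dz by parts with u = z, dv = (8*sin(3*z)/3) dz, so v = -8*cos(3*z)/9: now -4*z**2*sin(3*z)/3 - 8*z*cos(3*z)/9 + ∫(-3*exp(-3*z)) dz + ∫(8*cos(3*z)/9) dz.
Step 4. Evaluate the standard form: now -4*z**2*sin(3*z)/3 - 8*z*cos(3*z)/9 + 8*sin(3*z)/27 + ∫(-3*exp(-3*z)) dz.
Step 5. Evaluate the standard form: now -4*z**2*sin(3*z)/3 - 8*z*cos(3*z)/9 + 8*sin(3*z)/27 + exp(-3*z).
Answer: -4*z**2*sin(3*z)/3 - 8*z*cos(3*z)/9 + 8*sin(3*z)/27 + exp(-3*z).


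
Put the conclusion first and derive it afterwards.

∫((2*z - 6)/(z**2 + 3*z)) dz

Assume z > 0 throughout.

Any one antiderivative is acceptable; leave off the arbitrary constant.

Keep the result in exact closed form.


The answer is -2*log(z) + 4*log(z + 3).
Step 1. Decompose ∫((2*z - 6)/(z**2 + 3*z)) dz by partial fractions, (2*z - 6)/(z**2 + 3*z) = 4/(z + 3) - 2/z: now ∫(-2/z) dz + ∫(4/(z + 3)) dz.
Step 2. Evaluate the standard form [assuming z > -3]: now 4*log(z + 3) + ∫(-2/z) dz.
Step 3. Evaluate the standard form [assuming z > 0]: now -2*log(z) + 4*log(z + 3).
Answer: -2*log(z) + 4*log(z + 3).


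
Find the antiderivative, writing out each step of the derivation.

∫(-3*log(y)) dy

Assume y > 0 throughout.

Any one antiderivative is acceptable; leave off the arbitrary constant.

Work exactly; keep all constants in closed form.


Step 1. Integrate ∫(-3*log(y)) dy by parts with u = log(y), dv = (-3) dy, so v = -3*y [assuming y > 0]: now -3*y*log(y) + ∫(3) dy.
Step 2. Evaluate the standard form: now -3*y*log(y) + 3*y.
Answer: -3*y*log(y) + 3*y.


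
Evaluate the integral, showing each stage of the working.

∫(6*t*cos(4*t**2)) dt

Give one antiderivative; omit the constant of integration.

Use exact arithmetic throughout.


Step 1. Substitute u = t**2, turning ∫(6*t*cos(4*t**2)) dt into ∫(3*cos(4*u)) du: now ∫(3*cos(4*u)) du.
Step 2. Evaluate the standard form: now 3*sin(4*u)/4.
Step 3. Substitute back u = t**2: now 3*sin(4*t**2)/4.
Answer: 3*sin(4*t**2)/4.


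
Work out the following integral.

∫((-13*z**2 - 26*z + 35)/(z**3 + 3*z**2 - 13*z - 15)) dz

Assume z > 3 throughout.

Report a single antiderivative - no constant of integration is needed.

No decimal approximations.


Answer: -5*log(z - 3) - 3*log(z + 1) - 5*log(z + 5).


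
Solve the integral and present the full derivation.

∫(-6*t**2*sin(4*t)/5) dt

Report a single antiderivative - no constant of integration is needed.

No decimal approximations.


Step 1. Integrate ∫(-6*t**2*sin(4*t)/5) dt by parts with u = t**2, dv = (-6*sin(4*t)/5) dt, so v = 3*cos(4*t)/10: now 3*t**2*cos(4*t)/10 + ∫(-3*t*cos(4*t)/5) dt.
Step 2. Integrate ∫(-3*t*cos(4*t)/5) dt by parts with u = t, dv = (-3*cos(4*t)/5) dt, so v = -3*sin(4*t)/20: now 3*t**2*cos(4*t)/10 - 3*t*sin(4*t)/20 + ∫(3*sin(4*t)/20) dt.
Step 3. Evaluate the standard form: now 3*t**2*cos(4*t)/10 - 3*t*sin(4*t)/20 - 3*cos(4*t)/80.
Answer: 3*t**2*cos(4*t)/10 - 3*t*sin(4*t)/20 - 3*cos(4*t)/80.


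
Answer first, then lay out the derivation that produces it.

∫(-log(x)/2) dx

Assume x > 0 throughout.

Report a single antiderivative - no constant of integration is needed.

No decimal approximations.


The answer is -x*log(x)/2 + x/2.
Step 1. Integrate ∫(-log(x)/2) dx by parts with u = log(x), dv = (-1/2) dx, so v = -x/2 [assuming x > 0]: now -x*log(x)/2 + ∫(1/2) dx.
Step 2. Evaluate the standard form: now -x*log(x)/2 + x/2.
Answer: -x*log(x)/2 + x/2.


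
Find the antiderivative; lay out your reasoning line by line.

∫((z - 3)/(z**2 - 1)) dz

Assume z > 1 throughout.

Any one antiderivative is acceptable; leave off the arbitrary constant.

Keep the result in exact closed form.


Step 1. Decompose ∫((z - 3)/(z**2 - 1)) dz by partial fractions, (z - 3)/(z**2 - 1) = 2/(z + 1) - 1/(z - 1): now ∫(-1/(z - 1)) dz + ∫(2/(z + 1)) dz.
Step 2. Evaluate the standard form [assuming z > 1]: now -log(z - 1) + ∫(2/(z + 1)) dz.
Step 3. Evaluate the standard form [assuming z > -1]: now -log(z - 1) + 2*log(z + 1).
Answer: -log(z - 1) + 2*log(z + 1).


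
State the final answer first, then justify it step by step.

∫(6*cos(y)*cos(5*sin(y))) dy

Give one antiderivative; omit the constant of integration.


The answer is 6*sin(5*sin(y))/5.
Step 1. Substitute u = sin(y), turning ∫(6*cos(y)*cos(5*sin(y))) dy into ∫(6*cos(5*u)) du: now ∫(6*cos(5*u)) du.
Step 2. Evaluate the standard form: now 6*sin(5*u)/5.
Step 3. Substitute back u = sin(y): now 6*sin(5*sin(y))/5.
Answer: 6*sin(5*sin(y))/5.


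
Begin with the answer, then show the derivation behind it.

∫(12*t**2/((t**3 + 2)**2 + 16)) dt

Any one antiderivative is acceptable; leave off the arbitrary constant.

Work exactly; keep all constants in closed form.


The answer is atan(t**3/4 + 1/2).
Step 1. Substitute u = t**3 + 2, turning ∫(12*t**2/((t**3 + 2)**2 + 16)) dt into ∫(4/(u**2 + 16)) du: now ∫(4/(u**2 + 16)) du.
Step 2. Evaluate the standard form: now atan(u/4).
Step 3. Substitute back u = t**3 + 2: now atan(t**3/4 + 1/2).
Answer: atan(t**3/4 + 1/2).


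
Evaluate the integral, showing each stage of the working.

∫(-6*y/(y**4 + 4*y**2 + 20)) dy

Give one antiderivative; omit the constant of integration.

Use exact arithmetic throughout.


Step 1. Substitute u = y**2 + 2, turning ∫(-6*y/(y**4 + 4*y**2 + 20)) dy into ∫(-3/(u**2 + 16)) du: now ∫(-3/(u**2 + 16)) du.
Step 2. Evaluate the standard form: now -3*atan(u/4)/4.
Step 3. Substitute back u = y**2 + 2: now -3*atan(y**2/4 + 1/2)/4.
Answer: -3*atan(y**2/4 + 1/2)/4.


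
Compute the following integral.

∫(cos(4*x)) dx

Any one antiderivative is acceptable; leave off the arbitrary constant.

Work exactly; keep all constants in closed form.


Answer: sin(4*x)/4.


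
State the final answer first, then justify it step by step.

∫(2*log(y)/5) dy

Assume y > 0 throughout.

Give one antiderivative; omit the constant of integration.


The answer is 2*y*log(y)/5 - 2*y/5.
Step 1. Integrate ∫(2*log(y)/5) dy by parts with u = log(y), dv = (2/5) dy, so v = 2*y/5 [assuming y > 0]: now 2*y*log(y)/5 + ∫(-2/5) dy.
Step 2. Evaluate the standard form: now 2*y*log(y)/5 - 2*y/5.
Answer: 2*y*log(y)/5 - 2*y/5.
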